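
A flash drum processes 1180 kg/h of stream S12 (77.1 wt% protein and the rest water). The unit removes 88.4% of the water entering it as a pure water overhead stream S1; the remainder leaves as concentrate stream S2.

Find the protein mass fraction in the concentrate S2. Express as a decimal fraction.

0.9667

protein is not removed: 1180×0.771 = 909.78 kg/h of protein enters S2.
water entering = 1180×0.229 = 270.22 kg/h; overhead removed = 0.884×270.22 = 238.87 kg/h.
Concentrate = 1180 − 238.87 = 941.13 kg/h.
Mass fraction = 909.78/941.13 = 0.9667.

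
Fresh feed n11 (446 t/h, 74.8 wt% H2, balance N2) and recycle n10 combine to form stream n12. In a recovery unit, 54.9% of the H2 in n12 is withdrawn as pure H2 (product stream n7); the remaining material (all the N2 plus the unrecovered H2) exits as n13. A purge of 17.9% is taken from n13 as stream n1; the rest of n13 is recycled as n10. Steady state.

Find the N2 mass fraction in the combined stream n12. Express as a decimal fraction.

0.5424

N2 enters only via n11 and leaves only via the purge: 446×0.252 = 0.179×(N2 in n13), and the recovery unit passes all N2, so N2 in n12 = N2 in n13 = 627.89 t/h.
H2 in n12: m_A = 446×0.748 + (1−0.179)·(1−0.549)·m_A, so m_A = 333.61/0.6297 = 529.76 t/h.
n12 = 529.76 + 627.89 = 1157.7 t/h.
N2 fraction in n12 = 627.89/1157.7 = 0.5424.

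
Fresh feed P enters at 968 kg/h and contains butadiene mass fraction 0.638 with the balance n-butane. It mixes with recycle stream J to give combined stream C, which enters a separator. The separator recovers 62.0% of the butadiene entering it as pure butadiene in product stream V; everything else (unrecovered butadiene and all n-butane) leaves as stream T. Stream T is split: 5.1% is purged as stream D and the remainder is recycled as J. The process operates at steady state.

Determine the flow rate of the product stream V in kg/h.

butadiene in C: m_A = 968×0.638 + (1−0.051)·(1−0.620)·m_A, so m_A = 617.58/0.6394 = 965.91 kg/h.
Product V = 0.620×965.91 = 598.86 kg/h.

598.9 kg/h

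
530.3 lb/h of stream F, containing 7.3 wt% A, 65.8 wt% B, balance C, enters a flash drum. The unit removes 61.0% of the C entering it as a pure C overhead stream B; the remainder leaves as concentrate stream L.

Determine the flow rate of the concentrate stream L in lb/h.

C entering = 530.3×0.269 = 142.65 lb/h; overhead removed = 0.610×142.65 = 87.017 lb/h.
Concentrate = 530.3 − 87.017 = 443.28 lb/h.

443.3 lb/h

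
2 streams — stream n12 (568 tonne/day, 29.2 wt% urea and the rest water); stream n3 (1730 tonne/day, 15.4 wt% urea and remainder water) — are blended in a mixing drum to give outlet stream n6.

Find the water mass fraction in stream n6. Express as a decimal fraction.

0.812

Total flow out = 568 + 1730 = 2298 tonne/day.
water in = 568×0.708 + 1730×0.846 = 1865.7 tonne/day.
water mass fraction in n6 = 1865.7/2298 = 0.812.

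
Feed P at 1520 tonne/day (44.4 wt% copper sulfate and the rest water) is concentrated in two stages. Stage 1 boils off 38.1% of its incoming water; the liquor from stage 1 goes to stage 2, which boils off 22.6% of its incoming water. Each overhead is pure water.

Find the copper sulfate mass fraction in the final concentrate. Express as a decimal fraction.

0.6250

water in feed = 1520×0.556 = 845.12 tonne/day.
After stage 1: water left = (1−0.381)×845.12 = 523.13; stream total = 1198 tonne/day.
After stage 2: water left = (1−0.226)×523.13 = 404.9; final concentrate = 1079.8 tonne/day.
copper sulfate fraction = 674.88/1079.8 = 0.6250.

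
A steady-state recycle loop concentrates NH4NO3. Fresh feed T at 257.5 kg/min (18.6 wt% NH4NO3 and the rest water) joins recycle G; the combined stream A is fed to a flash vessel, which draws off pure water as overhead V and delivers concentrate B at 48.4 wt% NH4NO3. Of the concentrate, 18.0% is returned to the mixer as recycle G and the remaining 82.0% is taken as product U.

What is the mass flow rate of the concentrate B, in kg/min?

Overall NH4NO3 balance (none leaves overhead): NH4NO3 in fresh feed = NH4NO3 in product, i.e. 257.5×0.186 = (1−0.180)·B·0.484.
B = 47.895/(0.484×0.820) = 120.68 kg/min.

120.7 kg/min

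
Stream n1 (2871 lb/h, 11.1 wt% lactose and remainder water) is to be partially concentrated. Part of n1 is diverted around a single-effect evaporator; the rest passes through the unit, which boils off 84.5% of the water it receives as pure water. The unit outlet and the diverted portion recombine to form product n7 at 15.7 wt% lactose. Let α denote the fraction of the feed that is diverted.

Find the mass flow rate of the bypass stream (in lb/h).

1751 lb/h

All 2871×0.111 = 318.68 lb/h of lactose reaches n7, so n7 = 318.68/0.157 = 2029.8 lb/h and vapour = 841.18 lb/h.
The evaporator receives (1−α)·2871 of feed at 0.889 water and removes 0.845 of that water:
0.845×0.889×(1−α)×2871 = 841.18
(1−α) = 841.18/2156.7 = 0.3900;  α = 0.6100.
Bypass flow = 0.6100×2871 = 1751.2 lb/h.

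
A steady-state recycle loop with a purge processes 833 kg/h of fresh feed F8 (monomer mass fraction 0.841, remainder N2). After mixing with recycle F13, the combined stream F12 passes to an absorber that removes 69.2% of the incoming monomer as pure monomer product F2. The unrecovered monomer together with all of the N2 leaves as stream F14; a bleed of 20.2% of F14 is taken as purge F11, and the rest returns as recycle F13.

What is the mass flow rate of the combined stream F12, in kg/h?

1585 kg/h

N2 enters only via F8 and leaves only via the purge: 833×0.159 = 0.202×(N2 in F14), and the absorber passes all N2, so N2 in F12 = N2 in F14 = 655.68 kg/h.
monomer in F12: m_A = 833×0.841 + (1−0.202)·(1−0.692)·m_A, so m_A = 700.55/0.7542 = 928.85 kg/h.
F12 = 928.85 + 655.68 = 1584.5 kg/h.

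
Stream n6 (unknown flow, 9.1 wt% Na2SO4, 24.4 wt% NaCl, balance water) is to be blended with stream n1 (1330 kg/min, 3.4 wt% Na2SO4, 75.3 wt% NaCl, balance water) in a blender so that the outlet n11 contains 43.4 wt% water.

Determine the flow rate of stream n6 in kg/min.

Let n6 be the unknown flow. Total out = 1330 + n6.
water balance: 283.29 + 0.665·n6 = 0.434·(1330 + n6)
(0.665 − 0.434)·n6 = 0.434×1330 − 283.29 = 293.93
n6 = 293.93 / 0.231 = 1272.4 kg/min

1272 kg/min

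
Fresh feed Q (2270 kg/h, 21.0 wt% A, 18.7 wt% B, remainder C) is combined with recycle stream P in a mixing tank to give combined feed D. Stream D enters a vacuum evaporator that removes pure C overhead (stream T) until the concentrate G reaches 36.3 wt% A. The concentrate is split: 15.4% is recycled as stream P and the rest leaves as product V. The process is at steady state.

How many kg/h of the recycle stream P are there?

239.1 kg/h

Overall A balance (none leaves overhead): A in fresh feed = A in product, i.e. 2270×0.210 = (1−0.154)·G·0.363.
G = 476.7/(0.363×0.846) = 1552.3 kg/h.
Recycle P = 0.154×1552.3 = 239.05 kg/h.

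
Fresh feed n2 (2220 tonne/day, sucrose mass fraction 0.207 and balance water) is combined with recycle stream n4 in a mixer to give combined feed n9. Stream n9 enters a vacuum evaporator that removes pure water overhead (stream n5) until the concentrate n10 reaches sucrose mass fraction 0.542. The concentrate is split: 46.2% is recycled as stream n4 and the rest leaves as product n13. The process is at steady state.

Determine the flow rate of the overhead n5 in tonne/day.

Overall sucrose balance (none leaves overhead): sucrose in fresh feed = sucrose in product, i.e. 2220×0.207 = (1−0.462)·n10·0.542.
n10 = 459.54/(0.542×0.538) = 1575.9 tonne/day.
Recycle n4 = 0.462×1575.9 = 728.09 tonne/day.
Combined feed n9 = 2220 + 728.09 = 2948.1 tonne/day.
Overhead n5 = n9 − n10 = 2948.1 − 1575.9 = 1372.1 tonne/day.

1372 tonne/day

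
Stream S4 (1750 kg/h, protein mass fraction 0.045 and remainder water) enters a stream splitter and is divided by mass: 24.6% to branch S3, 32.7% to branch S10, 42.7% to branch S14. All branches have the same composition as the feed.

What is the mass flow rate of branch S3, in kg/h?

430.5 kg/h

Branch S3 flow = 0.246×1750 = 430.5 kg/h.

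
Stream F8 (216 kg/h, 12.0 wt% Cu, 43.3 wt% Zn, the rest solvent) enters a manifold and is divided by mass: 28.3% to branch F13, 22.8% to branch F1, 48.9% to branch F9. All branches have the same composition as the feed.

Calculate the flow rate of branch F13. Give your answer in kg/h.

Branch F13 flow = 0.283×216 = 61.128 kg/h.

61.13 kg/h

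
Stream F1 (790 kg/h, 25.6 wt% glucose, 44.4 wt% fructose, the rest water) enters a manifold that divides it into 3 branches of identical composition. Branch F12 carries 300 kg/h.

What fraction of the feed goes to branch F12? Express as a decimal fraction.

Fraction to F12 = 300/790 = 0.3797.

0.380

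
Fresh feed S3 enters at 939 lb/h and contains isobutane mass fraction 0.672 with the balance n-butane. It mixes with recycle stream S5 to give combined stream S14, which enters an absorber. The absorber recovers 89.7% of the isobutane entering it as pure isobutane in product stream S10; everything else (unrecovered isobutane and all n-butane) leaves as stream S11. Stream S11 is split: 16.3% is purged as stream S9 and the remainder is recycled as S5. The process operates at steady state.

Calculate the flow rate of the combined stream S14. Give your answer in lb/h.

n-butane enters only via S3 and leaves only via the purge: 939×0.328 = 0.163×(n-butane in S11), and the absorber passes all n-butane, so n-butane in S14 = n-butane in S11 = 1889.5 lb/h.
isobutane in S14: m_A = 939×0.672 + (1−0.163)·(1−0.897)·m_A, so m_A = 631.01/0.9138 = 690.54 lb/h.
S14 = 690.54 + 1889.5 = 2580.1 lb/h.

2580 lb/h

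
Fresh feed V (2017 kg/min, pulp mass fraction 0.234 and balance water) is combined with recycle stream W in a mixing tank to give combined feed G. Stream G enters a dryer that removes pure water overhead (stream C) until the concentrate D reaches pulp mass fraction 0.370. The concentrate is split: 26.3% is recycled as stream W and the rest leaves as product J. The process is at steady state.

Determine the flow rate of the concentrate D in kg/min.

Overall pulp balance (none leaves overhead): pulp in fresh feed = pulp in product, i.e. 2017×0.234 = (1−0.263)·D·0.370.
D = 471.98/(0.370×0.737) = 1730.8 kg/min.

1731 kg/min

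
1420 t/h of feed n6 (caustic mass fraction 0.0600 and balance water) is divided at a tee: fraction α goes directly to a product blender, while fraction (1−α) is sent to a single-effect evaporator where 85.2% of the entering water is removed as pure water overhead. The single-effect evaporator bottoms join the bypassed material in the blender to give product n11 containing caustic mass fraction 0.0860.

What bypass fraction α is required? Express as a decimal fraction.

0.623

All 1420×0.060 = 85.2 t/h of caustic reaches n11, so n11 = 85.2/0.086 = 990.7 t/h and vapour = 429.3 t/h.
The evaporator receives (1−α)·1420 of feed at 0.940 water and removes 0.852 of that water:
0.852×0.940×(1−α)×1420 = 429.3
(1−α) = 429.3/1137.2 = 0.3775;  α = 0.6225.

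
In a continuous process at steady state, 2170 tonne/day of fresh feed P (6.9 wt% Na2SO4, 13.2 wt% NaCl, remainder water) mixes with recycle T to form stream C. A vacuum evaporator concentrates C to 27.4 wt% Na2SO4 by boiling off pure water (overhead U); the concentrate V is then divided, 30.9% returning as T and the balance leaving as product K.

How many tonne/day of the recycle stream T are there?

Overall Na2SO4 balance (none leaves overhead): Na2SO4 in fresh feed = Na2SO4 in product, i.e. 2170×0.069 = (1−0.309)·V·0.274.
V = 149.73/(0.274×0.691) = 790.82 tonne/day.
Recycle T = 0.309×790.82 = 244.36 tonne/day.

244.4 tonne/day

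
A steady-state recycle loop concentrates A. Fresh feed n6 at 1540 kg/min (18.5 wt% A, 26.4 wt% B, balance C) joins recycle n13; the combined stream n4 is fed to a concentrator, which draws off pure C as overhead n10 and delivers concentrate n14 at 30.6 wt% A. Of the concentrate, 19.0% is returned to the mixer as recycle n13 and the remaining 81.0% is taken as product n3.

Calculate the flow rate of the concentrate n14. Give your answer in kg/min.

1149 kg/min

Overall A balance (none leaves overhead): A in fresh feed = A in product, i.e. 1540×0.185 = (1−0.190)·n14·0.306.
n14 = 284.9/(0.306×0.810) = 1149.4 kg/min.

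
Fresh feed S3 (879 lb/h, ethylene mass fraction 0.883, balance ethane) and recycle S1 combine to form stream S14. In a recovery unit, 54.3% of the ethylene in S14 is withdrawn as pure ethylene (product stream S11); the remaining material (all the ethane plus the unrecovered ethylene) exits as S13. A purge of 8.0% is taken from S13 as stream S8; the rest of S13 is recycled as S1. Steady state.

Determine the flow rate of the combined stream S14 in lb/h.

ethane enters only via S3 and leaves only via the purge: 879×0.117 = 0.080×(ethane in S13), and the recovery unit passes all ethane, so ethane in S14 = ethane in S13 = 1285.5 lb/h.
ethylene in S14: m_A = 879×0.883 + (1−0.080)·(1−0.543)·m_A, so m_A = 776.16/0.5796 = 1339.2 lb/h.
S14 = 1339.2 + 1285.5 = 2624.8 lb/h.

2625 lb/h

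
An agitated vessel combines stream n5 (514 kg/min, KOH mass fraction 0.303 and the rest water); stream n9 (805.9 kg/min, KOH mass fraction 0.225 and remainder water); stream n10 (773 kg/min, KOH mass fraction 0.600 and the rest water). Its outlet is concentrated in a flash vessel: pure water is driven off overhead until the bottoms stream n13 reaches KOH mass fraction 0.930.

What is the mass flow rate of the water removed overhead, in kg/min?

1232 kg/min

KOH entering = 514×0.303 + 805.9×0.225 + 773×0.600 = 800.87 kg/min.
All KOH reports to n13, so n13 = 800.87/0.930 = 861.15 kg/min.
Total feed = 2092.9 kg/min; overhead = 2092.9 − 861.15 = 1231.8 kg/min.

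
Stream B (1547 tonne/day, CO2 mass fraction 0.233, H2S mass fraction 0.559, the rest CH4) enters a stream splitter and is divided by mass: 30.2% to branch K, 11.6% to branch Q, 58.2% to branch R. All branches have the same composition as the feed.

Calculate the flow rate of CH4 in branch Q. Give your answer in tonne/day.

Branch Q total = 0.116×1547 = 179.45 tonne/day.
CH4 in Q = 0.208×179.45 = 37.326 tonne/day.

37.33 tonne/day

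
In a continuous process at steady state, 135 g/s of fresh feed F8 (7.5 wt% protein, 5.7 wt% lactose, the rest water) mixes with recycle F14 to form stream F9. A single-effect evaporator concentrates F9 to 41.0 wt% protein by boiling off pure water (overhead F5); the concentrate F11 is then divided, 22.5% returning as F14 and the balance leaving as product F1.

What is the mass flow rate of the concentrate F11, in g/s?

31.86 g/s

Overall protein balance (none leaves overhead): protein in fresh feed = protein in product, i.e. 135×0.075 = (1−0.225)·F11·0.410.
F11 = 10.125/(0.410×0.775) = 31.865 g/s.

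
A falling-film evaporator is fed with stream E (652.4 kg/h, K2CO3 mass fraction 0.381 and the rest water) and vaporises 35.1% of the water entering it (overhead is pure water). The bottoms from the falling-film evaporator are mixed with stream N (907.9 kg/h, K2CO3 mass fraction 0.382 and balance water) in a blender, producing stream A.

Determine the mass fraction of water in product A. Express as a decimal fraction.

0.580

Vapour removed = 0.351×0.619×652.4 = 141.75 kg/h; concentrate = 510.65 kg/h.
water reaching the mixer = 262.09 (from concentrate) + 907.9×0.618 = 823.17 kg/h.
Product flow = 510.65 + 907.9 = 1418.6 kg/h; water fraction = 0.580.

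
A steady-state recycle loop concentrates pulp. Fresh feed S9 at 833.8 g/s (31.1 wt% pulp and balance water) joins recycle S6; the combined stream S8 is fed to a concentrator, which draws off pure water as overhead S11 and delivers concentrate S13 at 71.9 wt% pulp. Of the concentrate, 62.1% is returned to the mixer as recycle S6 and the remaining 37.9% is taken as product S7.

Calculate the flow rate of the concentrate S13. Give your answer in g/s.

Overall pulp balance (none leaves overhead): pulp in fresh feed = pulp in product, i.e. 833.8×0.311 = (1−0.621)·S13·0.719.
S13 = 259.31/(0.719×0.379) = 951.6 g/s.

951.6 g/s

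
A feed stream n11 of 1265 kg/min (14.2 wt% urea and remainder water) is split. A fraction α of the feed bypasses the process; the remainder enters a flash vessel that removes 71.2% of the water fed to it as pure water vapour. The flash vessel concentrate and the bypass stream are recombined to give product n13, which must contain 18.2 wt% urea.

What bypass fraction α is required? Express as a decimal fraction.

0.640

All 1265×0.142 = 179.63 kg/min of urea reaches n13, so n13 = 179.63/0.182 = 986.98 kg/min and vapour = 278.02 kg/min.
The evaporator receives (1−α)·1265 of feed at 0.858 water and removes 0.712 of that water:
0.712×0.858×(1−α)×1265 = 278.02
(1−α) = 278.02/772.78 = 0.3598;  α = 0.6402.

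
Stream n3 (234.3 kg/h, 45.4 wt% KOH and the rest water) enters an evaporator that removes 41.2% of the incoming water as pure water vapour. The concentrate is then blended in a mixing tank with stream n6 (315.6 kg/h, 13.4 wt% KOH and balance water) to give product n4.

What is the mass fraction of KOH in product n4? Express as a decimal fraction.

0.299

Vapour removed = 0.412×0.546×234.3 = 52.706 kg/h; concentrate = 181.59 kg/h.
KOH reaching the mixer = 106.37 (from concentrate) + 315.6×0.134 = 148.66 kg/h.
Product flow = 181.59 + 315.6 = 497.19 kg/h; KOH fraction = 0.299.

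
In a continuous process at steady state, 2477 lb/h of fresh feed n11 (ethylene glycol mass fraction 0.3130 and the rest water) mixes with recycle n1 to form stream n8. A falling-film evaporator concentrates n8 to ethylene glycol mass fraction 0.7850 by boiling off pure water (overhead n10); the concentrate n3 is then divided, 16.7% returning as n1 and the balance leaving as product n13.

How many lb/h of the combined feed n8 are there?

2675 lb/h

Overall ethylene glycol balance (none leaves overhead): ethylene glycol in fresh feed = ethylene glycol in product, i.e. 2477×0.313 = (1−0.167)·n3·0.785.
n3 = 775.3/(0.785×0.833) = 1185.6 lb/h.
Recycle n1 = 0.167×1185.6 = 198 lb/h.
Combined feed n8 = 2477 + 198 = 2675 lb/h.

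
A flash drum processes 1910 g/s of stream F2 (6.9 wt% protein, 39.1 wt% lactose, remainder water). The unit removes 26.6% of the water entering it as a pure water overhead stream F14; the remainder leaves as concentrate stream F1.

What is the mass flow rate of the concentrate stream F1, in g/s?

1636 g/s

water entering = 1910×0.540 = 1031.4 g/s; overhead removed = 0.266×1031.4 = 274.35 g/s.
Concentrate = 1910 − 274.35 = 1635.6 g/s.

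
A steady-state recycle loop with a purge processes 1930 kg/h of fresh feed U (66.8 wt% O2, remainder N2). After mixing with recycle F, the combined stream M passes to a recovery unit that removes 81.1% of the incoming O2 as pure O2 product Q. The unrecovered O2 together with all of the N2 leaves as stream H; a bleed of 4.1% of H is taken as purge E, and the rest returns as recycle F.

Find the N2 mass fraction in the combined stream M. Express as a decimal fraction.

0.9085

N2 enters only via U and leaves only via the purge: 1930×0.332 = 0.041×(N2 in H), and the recovery unit passes all N2, so N2 in M = N2 in H = 15628 kg/h.
O2 in M: m_A = 1930×0.668 + (1−0.041)·(1−0.811)·m_A, so m_A = 1289.2/0.8187 = 1574.6 kg/h.
M = 1574.6 + 15628 = 17203 kg/h.
N2 fraction in M = 15628/17203 = 0.9085.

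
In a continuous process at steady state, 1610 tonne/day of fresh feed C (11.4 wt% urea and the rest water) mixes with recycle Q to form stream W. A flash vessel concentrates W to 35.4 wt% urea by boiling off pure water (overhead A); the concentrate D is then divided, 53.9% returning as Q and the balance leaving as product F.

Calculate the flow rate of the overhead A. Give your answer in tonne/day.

Overall urea balance (none leaves overhead): urea in fresh feed = urea in product, i.e. 1610×0.114 = (1−0.539)·D·0.354.
D = 183.54/(0.354×0.461) = 1124.7 tonne/day.
Recycle Q = 0.539×1124.7 = 606.2 tonne/day.
Combined feed W = 1610 + 606.2 = 2216.2 tonne/day.
Overhead A = W − D = 2216.2 − 1124.7 = 1091.5 tonne/day.

1092 tonne/day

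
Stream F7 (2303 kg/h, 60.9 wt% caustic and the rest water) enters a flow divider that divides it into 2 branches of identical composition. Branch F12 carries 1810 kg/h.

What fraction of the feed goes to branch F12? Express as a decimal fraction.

Fraction to F12 = 1810/2303 = 0.7859.

0.786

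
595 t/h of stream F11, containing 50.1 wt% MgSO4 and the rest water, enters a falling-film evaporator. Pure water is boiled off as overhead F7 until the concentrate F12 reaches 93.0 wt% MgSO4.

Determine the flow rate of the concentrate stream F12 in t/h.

320.5 t/h

MgSO4 is conserved: 595×0.501 = 298.1 t/h all reports to the concentrate.
Concentrate = 298.1/(target fraction) = 320.53 t/h.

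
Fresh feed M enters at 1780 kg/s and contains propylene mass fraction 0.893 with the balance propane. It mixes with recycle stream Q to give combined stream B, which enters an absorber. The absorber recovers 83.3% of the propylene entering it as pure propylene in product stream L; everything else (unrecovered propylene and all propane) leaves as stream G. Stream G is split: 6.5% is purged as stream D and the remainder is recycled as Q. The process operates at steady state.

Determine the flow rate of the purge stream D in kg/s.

propane enters only via M and leaves only via the purge: 1780×0.107 = 0.065×(propane in G), and the absorber passes all propane, so propane in B = propane in G = 2930.2 kg/s.
propylene in B: m_A = 1780×0.893 + (1−0.065)·(1−0.833)·m_A, so m_A = 1589.5/0.8439 = 1883.7 kg/s.
G = (1−0.833)×1883.7 + 2930.2 = 3244.7 kg/s.
Purge D = 0.065×3244.7 = 210.91 kg/s.

210.9 kg/s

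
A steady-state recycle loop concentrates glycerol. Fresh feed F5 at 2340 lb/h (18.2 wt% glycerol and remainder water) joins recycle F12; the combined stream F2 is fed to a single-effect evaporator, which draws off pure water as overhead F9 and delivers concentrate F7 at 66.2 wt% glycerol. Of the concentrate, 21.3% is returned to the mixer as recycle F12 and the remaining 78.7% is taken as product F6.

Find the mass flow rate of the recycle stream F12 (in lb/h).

174.1 lb/h

Overall glycerol balance (none leaves overhead): glycerol in fresh feed = glycerol in product, i.e. 2340×0.182 = (1−0.213)·F7·0.662.
F7 = 425.88/(0.662×0.787) = 817.44 lb/h.
Recycle F12 = 0.213×817.44 = 174.11 lb/h.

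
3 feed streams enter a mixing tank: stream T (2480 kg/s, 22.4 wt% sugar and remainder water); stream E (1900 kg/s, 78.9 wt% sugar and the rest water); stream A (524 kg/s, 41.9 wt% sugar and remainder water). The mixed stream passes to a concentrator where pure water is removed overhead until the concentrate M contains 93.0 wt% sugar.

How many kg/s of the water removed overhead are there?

2459 kg/s

sugar entering = 2480×0.224 + 1900×0.789 + 524×0.419 = 2274.2 kg/s.
All sugar reports to M, so M = 2274.2/0.930 = 2445.4 kg/s.
Total feed = 4904 kg/s; overhead = 4904 − 2445.4 = 2458.6 kg/s.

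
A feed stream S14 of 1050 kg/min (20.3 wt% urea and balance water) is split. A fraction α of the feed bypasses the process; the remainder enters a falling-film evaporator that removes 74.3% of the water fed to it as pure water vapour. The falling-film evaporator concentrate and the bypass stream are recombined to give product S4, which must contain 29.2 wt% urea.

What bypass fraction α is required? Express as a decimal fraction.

All 1050×0.203 = 213.15 kg/min of urea reaches S4, so S4 = 213.15/0.292 = 729.97 kg/min and vapour = 320.03 kg/min.
The evaporator receives (1−α)·1050 of feed at 0.797 water and removes 0.743 of that water:
0.743×0.797×(1−α)×1050 = 320.03
(1−α) = 320.03/621.78 = 0.5147;  α = 0.4853.

0.485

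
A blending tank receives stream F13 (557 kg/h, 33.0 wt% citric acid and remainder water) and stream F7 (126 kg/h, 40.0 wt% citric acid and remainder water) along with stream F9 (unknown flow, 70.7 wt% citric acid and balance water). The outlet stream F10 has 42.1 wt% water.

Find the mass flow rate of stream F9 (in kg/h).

Let F9 be the unknown flow. Total out = 683 + F9.
water balance: 448.79 + 0.293·F9 = 0.421·(683 + F9)
(0.293 − 0.421)·F9 = 0.421×683 − 448.79 = -161.25
F9 = -161.25 / -0.128 = 1259.7 kg/h

1260 kg/h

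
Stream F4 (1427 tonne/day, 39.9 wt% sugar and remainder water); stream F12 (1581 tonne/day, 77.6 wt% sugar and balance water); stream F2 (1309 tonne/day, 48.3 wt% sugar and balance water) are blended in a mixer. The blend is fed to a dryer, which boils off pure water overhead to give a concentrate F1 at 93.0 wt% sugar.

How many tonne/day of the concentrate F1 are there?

sugar entering = 1427×0.399 + 1581×0.776 + 1309×0.483 = 2428.5 tonne/day.
All sugar reports to F1, so F1 = 2428.5/0.930 = 2611.3 tonne/day.

2611 tonne/day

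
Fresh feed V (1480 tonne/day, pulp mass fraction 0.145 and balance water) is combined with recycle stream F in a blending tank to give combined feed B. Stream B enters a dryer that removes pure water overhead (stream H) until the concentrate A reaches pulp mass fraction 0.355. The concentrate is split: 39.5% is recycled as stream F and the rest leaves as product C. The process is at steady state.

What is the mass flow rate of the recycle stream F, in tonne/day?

394.7 tonne/day

Overall pulp balance (none leaves overhead): pulp in fresh feed = pulp in product, i.e. 1480×0.145 = (1−0.395)·A·0.355.
A = 214.6/(0.355×0.605) = 999.19 tonne/day.
Recycle F = 0.395×999.19 = 394.68 tonne/day.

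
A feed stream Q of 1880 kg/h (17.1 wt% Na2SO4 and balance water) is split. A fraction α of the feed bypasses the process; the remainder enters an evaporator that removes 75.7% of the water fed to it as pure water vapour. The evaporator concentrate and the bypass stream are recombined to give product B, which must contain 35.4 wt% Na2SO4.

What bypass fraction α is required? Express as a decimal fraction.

0.176

All 1880×0.171 = 321.48 kg/h of Na2SO4 reaches B, so B = 321.48/0.354 = 908.14 kg/h and vapour = 971.86 kg/h.
The evaporator receives (1−α)·1880 of feed at 0.829 water and removes 0.757 of that water:
0.757×0.829×(1−α)×1880 = 971.86
(1−α) = 971.86/1179.8 = 0.8238;  α = 0.1762.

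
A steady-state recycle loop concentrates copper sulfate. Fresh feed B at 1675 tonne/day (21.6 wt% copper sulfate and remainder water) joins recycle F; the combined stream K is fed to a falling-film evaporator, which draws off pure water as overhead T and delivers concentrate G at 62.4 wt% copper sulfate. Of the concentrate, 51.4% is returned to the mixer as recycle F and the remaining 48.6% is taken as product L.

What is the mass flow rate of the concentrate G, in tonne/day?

Overall copper sulfate balance (none leaves overhead): copper sulfate in fresh feed = copper sulfate in product, i.e. 1675×0.216 = (1−0.514)·G·0.624.
G = 361.8/(0.624×0.486) = 1193 tonne/day.

1193 tonne/day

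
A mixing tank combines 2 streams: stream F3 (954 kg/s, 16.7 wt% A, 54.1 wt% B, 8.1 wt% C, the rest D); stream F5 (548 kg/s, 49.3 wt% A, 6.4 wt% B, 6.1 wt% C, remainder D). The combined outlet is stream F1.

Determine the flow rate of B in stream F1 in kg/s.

551.2 kg/s

B out = B in = 954×0.541 + 548×0.064 = 551.19 kg/s.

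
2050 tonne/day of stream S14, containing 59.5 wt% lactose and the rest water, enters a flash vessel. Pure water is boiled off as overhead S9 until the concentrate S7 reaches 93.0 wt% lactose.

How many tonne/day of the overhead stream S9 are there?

lactose is conserved: 2050×0.595 = 1219.8 tonne/day all reports to the concentrate.
Concentrate = 1219.8/(target fraction) = 1311.6 tonne/day.
Overhead = 2050 − 1311.6 = 738.44 tonne/day.

738.4 tonne/day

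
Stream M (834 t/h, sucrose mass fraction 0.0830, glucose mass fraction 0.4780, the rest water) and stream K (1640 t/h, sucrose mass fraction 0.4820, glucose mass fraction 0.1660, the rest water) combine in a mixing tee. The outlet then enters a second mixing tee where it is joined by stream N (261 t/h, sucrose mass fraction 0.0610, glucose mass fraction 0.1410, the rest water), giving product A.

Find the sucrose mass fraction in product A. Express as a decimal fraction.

0.3202

Overall, product flow = 2735 t/h.
sucrose in = 834×0.083 + 1640×0.482 + 261×0.061 = 875.62 t/h.
sucrose fraction in A = 0.3202.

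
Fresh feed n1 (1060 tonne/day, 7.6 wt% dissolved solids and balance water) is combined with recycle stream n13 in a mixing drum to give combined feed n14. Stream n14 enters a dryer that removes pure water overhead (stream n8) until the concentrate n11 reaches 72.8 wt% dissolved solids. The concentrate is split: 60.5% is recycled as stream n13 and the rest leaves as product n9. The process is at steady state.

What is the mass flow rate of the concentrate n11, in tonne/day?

Overall dissolved solids balance (none leaves overhead): dissolved solids in fresh feed = dissolved solids in product, i.e. 1060×0.076 = (1−0.605)·n11·0.728.
n11 = 80.56/(0.728×0.395) = 280.15 tonne/day.

280.2 tonne/day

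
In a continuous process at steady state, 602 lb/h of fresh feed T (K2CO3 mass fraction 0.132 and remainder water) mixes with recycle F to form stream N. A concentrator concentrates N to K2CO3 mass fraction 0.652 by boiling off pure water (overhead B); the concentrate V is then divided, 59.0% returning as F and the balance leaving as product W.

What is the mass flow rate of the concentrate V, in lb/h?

Overall K2CO3 balance (none leaves overhead): K2CO3 in fresh feed = K2CO3 in product, i.e. 602×0.132 = (1−0.590)·V·0.652.
V = 79.464/(0.652×0.410) = 297.26 lb/h.

297.3 lb/h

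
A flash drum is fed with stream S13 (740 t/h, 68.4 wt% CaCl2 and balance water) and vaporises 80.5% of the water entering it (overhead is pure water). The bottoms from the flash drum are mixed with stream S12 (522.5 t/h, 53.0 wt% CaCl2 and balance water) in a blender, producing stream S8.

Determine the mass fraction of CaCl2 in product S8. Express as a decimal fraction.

Vapour removed = 0.805×0.316×740 = 188.24 t/h; concentrate = 551.76 t/h.
CaCl2 reaching the mixer = 506.16 (from concentrate) + 522.5×0.530 = 783.09 t/h.
Product flow = 551.76 + 522.5 = 1074.3 t/h; CaCl2 fraction = 0.729.

0.729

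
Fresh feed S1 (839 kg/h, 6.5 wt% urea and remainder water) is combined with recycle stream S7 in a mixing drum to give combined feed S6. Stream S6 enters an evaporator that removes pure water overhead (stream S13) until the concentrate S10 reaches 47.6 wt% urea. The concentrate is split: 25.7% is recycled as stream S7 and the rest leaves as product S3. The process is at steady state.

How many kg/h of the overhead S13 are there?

724.4 kg/h

Overall urea balance (none leaves overhead): urea in fresh feed = urea in product, i.e. 839×0.065 = (1−0.257)·S10·0.476.
S10 = 54.535/(0.476×0.743) = 154.2 kg/h.
Recycle S7 = 0.257×154.2 = 39.629 kg/h.
Combined feed S6 = 839 + 39.629 = 878.63 kg/h.
Overhead S13 = S6 − S10 = 878.63 − 154.2 = 724.43 kg/h.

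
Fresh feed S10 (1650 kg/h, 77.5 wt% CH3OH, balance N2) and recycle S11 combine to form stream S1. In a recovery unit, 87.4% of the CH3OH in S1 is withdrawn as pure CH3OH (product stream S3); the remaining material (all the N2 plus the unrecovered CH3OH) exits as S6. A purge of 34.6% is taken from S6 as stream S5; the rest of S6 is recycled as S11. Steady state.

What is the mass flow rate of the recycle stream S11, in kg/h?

N2 enters only via S10 and leaves only via the purge: 1650×0.225 = 0.346×(N2 in S6), and the recovery unit passes all N2, so N2 in S1 = N2 in S6 = 1073 kg/h.
CH3OH in S1: m_A = 1650×0.775 + (1−0.346)·(1−0.874)·m_A, so m_A = 1278.8/0.9176 = 1393.6 kg/h.
S6 = (1−0.874)×1393.6 + 1073 = 1248.6 kg/h.
Recycle S11 = (1−0.346)×1248.6 = 816.56 kg/h.

816.6 kg/h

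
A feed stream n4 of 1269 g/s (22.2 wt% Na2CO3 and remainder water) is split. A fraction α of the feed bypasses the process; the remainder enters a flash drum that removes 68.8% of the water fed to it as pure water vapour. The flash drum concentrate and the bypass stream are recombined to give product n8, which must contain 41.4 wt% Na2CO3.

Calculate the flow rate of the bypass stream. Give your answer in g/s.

169.5 g/s

All 1269×0.222 = 281.72 g/s of Na2CO3 reaches n8, so n8 = 281.72/0.414 = 680.48 g/s and vapour = 588.52 g/s.
The evaporator receives (1−α)·1269 of feed at 0.778 water and removes 0.688 of that water:
0.688×0.778×(1−α)×1269 = 588.52
(1−α) = 588.52/679.25 = 0.8664;  α = 0.1336.
Bypass flow = 0.1336×1269 = 169.5 g/s.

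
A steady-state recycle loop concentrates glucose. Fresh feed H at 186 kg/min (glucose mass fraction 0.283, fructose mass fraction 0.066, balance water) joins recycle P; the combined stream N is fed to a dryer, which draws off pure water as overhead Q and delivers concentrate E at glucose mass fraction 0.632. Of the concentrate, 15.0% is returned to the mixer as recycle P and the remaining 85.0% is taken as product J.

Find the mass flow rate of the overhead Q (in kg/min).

Overall glucose balance (none leaves overhead): glucose in fresh feed = glucose in product, i.e. 186×0.283 = (1−0.150)·E·0.632.
E = 52.638/(0.632×0.850) = 97.986 kg/min.
Recycle P = 0.150×97.986 = 14.698 kg/min.
Combined feed N = 186 + 14.698 = 200.7 kg/min.
Overhead Q = N − E = 200.7 − 97.986 = 102.71 kg/min.

102.7 kg/min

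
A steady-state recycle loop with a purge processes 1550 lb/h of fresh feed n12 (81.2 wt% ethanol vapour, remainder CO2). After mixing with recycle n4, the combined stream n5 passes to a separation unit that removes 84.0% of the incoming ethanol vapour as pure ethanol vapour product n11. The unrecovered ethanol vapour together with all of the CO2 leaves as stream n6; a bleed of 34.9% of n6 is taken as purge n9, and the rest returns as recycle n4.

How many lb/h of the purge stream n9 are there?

369.9 lb/h

CO2 enters only via n12 and leaves only via the purge: 1550×0.188 = 0.349×(CO2 in n6), and the separation unit passes all CO2, so CO2 in n5 = CO2 in n6 = 834.96 lb/h.
ethanol vapour in n5: m_A = 1550×0.812 + (1−0.349)·(1−0.840)·m_A, so m_A = 1258.6/0.8958 = 1404.9 lb/h.
n6 = (1−0.840)×1404.9 + 834.96 = 1059.7 lb/h.
Purge n9 = 0.349×1059.7 = 369.85 lb/h.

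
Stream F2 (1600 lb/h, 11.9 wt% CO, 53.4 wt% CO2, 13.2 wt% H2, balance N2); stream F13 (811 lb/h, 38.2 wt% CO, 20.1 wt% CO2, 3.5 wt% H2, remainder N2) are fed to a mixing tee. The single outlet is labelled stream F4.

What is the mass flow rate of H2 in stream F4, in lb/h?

H2 out = H2 in = 1600×0.132 + 811×0.035 = 239.59 lb/h.

239.6 lb/h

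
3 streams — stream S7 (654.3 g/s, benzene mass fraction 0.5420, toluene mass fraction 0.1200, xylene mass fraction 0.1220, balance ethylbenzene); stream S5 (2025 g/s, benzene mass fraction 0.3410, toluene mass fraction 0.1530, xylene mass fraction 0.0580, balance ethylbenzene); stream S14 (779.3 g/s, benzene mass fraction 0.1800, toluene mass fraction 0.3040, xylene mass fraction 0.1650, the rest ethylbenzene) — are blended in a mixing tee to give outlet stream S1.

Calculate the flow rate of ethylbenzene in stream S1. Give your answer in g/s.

ethylbenzene out = ethylbenzene in = 654.3×0.216 + 2025×0.448 + 779.3×0.351 = 1322.1 g/s.

1322 g/s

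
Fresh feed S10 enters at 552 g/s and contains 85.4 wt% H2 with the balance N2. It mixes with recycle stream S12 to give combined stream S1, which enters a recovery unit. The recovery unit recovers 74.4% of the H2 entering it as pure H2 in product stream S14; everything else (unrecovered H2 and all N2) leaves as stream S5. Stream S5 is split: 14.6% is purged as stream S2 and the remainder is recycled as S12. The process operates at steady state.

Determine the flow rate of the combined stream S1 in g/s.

1155 g/s

N2 enters only via S10 and leaves only via the purge: 552×0.146 = 0.146×(N2 in S5), and the recovery unit passes all N2, so N2 in S1 = N2 in S5 = 552 g/s.
H2 in S1: m_A = 552×0.854 + (1−0.146)·(1−0.744)·m_A, so m_A = 471.41/0.7814 = 603.3 g/s.
S1 = 603.3 + 552 = 1155.3 g/s.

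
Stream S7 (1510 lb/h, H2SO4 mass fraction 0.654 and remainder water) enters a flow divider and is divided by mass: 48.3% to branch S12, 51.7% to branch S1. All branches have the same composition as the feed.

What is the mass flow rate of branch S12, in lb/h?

Branch S12 flow = 0.483×1510 = 729.33 lb/h.

729.3 lb/h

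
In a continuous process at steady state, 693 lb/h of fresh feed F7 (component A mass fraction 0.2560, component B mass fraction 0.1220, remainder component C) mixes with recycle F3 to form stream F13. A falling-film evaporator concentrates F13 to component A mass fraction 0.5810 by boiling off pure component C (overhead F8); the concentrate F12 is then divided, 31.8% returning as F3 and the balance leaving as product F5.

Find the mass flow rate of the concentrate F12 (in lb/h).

Overall component A balance (none leaves overhead): component A in fresh feed = component A in product, i.e. 693×0.256 = (1−0.318)·F12·0.581.
F12 = 177.41/(0.581×0.682) = 447.73 lb/h.

447.7 lb/h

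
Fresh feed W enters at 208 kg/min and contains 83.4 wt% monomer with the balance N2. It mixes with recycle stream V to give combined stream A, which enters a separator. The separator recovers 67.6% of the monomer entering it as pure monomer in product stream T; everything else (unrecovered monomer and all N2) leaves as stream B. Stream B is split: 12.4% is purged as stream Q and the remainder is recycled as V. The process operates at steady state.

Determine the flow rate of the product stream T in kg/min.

monomer in A: m_A = 208×0.834 + (1−0.124)·(1−0.676)·m_A, so m_A = 173.47/0.7162 = 242.22 kg/min.
Product T = 0.676×242.22 = 163.74 kg/min.

163.7 kg/min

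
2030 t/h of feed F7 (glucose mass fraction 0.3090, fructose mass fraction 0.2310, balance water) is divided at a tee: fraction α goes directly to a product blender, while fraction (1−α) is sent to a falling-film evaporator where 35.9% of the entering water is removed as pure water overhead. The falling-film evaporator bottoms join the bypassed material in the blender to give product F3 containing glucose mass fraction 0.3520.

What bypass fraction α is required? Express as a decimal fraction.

All 2030×0.309 = 627.27 t/h of glucose reaches F3, so F3 = 627.27/0.352 = 1782 t/h and vapour = 247.98 t/h.
The evaporator receives (1−α)·2030 of feed at 0.460 water and removes 0.359 of that water:
0.359×0.460×(1−α)×2030 = 247.98
(1−α) = 247.98/335.23 = 0.7397;  α = 0.2603.

0.260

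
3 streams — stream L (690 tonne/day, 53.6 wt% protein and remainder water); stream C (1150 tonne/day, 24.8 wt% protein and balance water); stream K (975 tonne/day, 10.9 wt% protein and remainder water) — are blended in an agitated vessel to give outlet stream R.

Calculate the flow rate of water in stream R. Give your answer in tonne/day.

2054 tonne/day

water out = water in = 690×0.464 + 1150×0.752 + 975×0.891 = 2053.7 tonne/day.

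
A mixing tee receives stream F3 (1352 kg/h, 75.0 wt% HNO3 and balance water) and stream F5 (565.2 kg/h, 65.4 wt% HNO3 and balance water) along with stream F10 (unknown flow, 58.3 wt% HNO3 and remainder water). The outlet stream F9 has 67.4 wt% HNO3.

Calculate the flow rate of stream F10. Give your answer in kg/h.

1005 kg/h

Let F10 be the unknown flow. Total out = 1917.2 + F10.
HNO3 balance: 1383.6 + 0.583·F10 = 0.674·(1917.2 + F10)
(0.583 − 0.674)·F10 = 0.674×1917.2 − 1383.6 = -91.448
F10 = -91.448 / -0.091 = 1004.9 kg/h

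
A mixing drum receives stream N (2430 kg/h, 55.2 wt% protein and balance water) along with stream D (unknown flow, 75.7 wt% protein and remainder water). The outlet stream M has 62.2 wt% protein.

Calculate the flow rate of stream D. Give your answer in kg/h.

Let D be the unknown flow. Total out = 2430 + D.
protein balance: 1341.4 + 0.757·D = 0.622·(2430 + D)
(0.757 − 0.622)·D = 0.622×2430 − 1341.4 = 170.1
D = 170.1 / 0.135 = 1260 kg/h

1260 kg/h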